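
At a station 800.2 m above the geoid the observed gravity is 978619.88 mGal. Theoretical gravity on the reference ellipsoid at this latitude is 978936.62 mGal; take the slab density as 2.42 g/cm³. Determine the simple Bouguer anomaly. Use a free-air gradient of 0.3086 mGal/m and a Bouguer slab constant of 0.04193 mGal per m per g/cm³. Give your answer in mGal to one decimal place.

Free-air correction = 0.3086 × 800.2 = 246.94 mGal
Free-air anomaly = 978619.88 − 978936.62 + (246.94) = -69.80 mGal
Bouguer slab correction = 0.04193 × 2.42 × 800.2 = 81.20 mGal
Simple Bouguer anomaly = -69.80 − (81.20) = -151.00 mGal

-151.0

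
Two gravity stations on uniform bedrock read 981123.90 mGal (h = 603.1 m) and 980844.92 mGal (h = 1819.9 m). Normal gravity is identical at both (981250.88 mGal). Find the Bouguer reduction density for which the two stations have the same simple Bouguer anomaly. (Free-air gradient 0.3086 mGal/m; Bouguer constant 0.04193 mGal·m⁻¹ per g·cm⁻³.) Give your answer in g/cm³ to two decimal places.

1.89

Δg_obs = 980844.92 − 981123.90 = -278.98 mGal over Δh = 1819.9 − 603.1 = 1216.8 m
Equal Bouguer anomalies ⇒ Δg_obs + (0.3086 − 0.04193ρ)·Δh = 0
0.3086 − 0.04193ρ = −Δg_obs/Δh = 0.22927
ρ = (0.3086 − 0.22927) / 0.04193 = 1.89 g/cm³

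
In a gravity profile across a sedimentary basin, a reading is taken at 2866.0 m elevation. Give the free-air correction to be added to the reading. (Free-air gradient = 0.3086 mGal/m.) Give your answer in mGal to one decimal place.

Free-air correction = 0.3086 × 2866.0 = 884.4 mGal

884.4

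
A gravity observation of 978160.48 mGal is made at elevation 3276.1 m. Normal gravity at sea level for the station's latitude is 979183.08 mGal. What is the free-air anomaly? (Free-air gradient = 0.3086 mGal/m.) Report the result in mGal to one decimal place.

Free-air correction = 0.3086 × 3276.1 = 1011.00 mGal
Free-air anomaly = 978160.48 − 979183.08 + (1011.00) = -11.60 mGal

-11.6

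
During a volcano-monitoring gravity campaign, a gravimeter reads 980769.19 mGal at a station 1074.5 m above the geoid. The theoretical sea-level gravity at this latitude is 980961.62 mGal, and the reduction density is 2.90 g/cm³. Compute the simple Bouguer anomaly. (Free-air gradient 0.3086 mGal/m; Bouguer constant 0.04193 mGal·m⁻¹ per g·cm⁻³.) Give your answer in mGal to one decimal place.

8.5

Free-air correction = 0.3086 × 1074.5 = 331.59 mGal
Free-air anomaly = 980769.19 − 980961.62 + (331.59) = 139.16 mGal
Bouguer slab correction = 0.04193 × 2.90 × 1074.5 = 130.66 mGal
Simple Bouguer anomaly = 139.16 − (130.66) = 8.50 mGal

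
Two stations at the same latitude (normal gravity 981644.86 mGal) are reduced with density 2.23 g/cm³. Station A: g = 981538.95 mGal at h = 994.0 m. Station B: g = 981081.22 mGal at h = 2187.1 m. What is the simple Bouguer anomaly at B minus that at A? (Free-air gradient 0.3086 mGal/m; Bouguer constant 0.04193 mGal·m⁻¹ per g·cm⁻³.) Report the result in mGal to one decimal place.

Δg_SB(A) = 981538.95 − 981644.86 + 0.3086×994.0 − 0.04193×2.23×994.0 = 107.90 mGal
Δg_SB(B) = 981081.22 − 981644.86 + 0.3086×2187.1 − 0.04193×2.23×2187.1 = -93.20 mGal
Difference = -93.20 − (107.90) = -201.10 mGal

-201.1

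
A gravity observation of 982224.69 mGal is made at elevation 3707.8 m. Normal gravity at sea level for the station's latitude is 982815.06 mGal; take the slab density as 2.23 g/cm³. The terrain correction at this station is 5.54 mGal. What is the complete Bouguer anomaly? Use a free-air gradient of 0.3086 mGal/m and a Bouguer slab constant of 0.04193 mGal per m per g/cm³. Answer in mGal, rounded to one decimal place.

212.7

Free-air correction = 0.3086 × 3707.8 = 1144.23 mGal
Free-air anomaly = 982224.69 − 982815.06 + (1144.23) = 553.86 mGal
Bouguer slab correction = 0.04193 × 2.23 × 3707.8 = 346.69 mGal
Simple Bouguer anomaly = 553.86 − (346.69) = 207.17 mGal
Complete Bouguer anomaly = 207.17 + 5.54 = 212.71 mGal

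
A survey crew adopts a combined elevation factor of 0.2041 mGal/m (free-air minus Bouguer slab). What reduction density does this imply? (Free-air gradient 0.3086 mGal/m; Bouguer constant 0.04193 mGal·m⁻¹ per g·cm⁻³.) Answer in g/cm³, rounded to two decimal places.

0.2041 = 0.3086 − 0.04193 × ρ
ρ = (0.3086 − 0.2041) / 0.04193 = 2.49 g/cm³

2.49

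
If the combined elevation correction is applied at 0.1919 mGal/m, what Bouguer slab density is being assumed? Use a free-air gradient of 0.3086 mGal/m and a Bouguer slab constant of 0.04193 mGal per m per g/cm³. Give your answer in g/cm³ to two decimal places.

0.1919 = 0.3086 − 0.04193 × ρ
ρ = (0.3086 − 0.1919) / 0.04193 = 2.78 g/cm³

2.78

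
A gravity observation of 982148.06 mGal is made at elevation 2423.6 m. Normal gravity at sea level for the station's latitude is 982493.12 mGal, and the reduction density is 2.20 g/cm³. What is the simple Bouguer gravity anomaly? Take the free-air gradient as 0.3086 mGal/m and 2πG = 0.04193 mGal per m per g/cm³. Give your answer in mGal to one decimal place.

179.3

Free-air correction = 0.3086 × 2423.6 = 747.92 mGal
Free-air anomaly = 982148.06 − 982493.12 + (747.92) = 402.86 mGal
Bouguer slab correction = 0.04193 × 2.20 × 2423.6 = 223.57 mGal
Simple Bouguer anomaly = 402.86 − (223.57) = 179.29 mGal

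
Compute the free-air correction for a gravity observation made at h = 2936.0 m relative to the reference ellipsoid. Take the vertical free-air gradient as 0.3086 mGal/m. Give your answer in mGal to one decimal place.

906.0

Free-air correction = 0.3086 × 2936.0 = 906.0 mGal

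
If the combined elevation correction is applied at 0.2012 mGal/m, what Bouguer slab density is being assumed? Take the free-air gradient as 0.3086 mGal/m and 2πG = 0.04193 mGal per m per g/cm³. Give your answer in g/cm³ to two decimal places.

2.56

0.2012 = 0.3086 − 0.04193 × ρ
ρ = (0.3086 − 0.2012) / 0.04193 = 2.56 g/cm³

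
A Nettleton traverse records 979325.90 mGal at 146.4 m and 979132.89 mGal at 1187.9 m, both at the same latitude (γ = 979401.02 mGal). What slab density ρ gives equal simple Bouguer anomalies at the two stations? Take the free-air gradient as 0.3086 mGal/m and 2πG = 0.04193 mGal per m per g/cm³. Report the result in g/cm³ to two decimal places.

2.94

Δg_obs = 979132.89 − 979325.90 = -193.01 mGal over Δh = 1187.9 − 146.4 = 1041.5 m
Equal Bouguer anomalies ⇒ Δg_obs + (0.3086 − 0.04193ρ)·Δh = 0
0.3086 − 0.04193ρ = −Δg_obs/Δh = 0.18532
ρ = (0.3086 − 0.18532) / 0.04193 = 2.94 g/cm³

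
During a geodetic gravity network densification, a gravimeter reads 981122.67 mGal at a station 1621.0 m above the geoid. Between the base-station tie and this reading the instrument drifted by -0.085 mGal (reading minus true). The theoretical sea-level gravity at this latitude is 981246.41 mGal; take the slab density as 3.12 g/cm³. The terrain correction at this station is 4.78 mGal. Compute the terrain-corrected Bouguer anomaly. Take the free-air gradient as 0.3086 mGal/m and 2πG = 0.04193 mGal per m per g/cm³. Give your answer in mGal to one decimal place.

169.3

Drift-corrected reading = 981122.67 − (-0.085) = 981122.755 mGal
Free-air correction = 0.3086 × 1621.0 = 500.24 mGal
Free-air anomaly = 981122.755 − 981246.41 + (500.24) = 376.585 mGal
Bouguer slab correction = 0.04193 × 3.12 × 1621.0 = 212.06 mGal
Simple Bouguer anomaly = 376.585 − (212.06) = 164.525 mGal
Complete Bouguer anomaly = 164.525 + 4.78 = 169.305 mGal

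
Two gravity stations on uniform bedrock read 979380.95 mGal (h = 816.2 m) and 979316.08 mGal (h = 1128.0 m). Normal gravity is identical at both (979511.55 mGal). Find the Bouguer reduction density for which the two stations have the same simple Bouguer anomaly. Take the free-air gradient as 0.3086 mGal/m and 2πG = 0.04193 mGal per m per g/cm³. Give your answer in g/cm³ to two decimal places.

2.40

Δg_obs = 979316.08 − 979380.95 = -64.87 mGal over Δh = 1128.0 − 816.2 = 311.8 m
Equal Bouguer anomalies ⇒ Δg_obs + (0.3086 − 0.04193ρ)·Δh = 0
0.3086 − 0.04193ρ = −Δg_obs/Δh = 0.20805
ρ = (0.3086 − 0.20805) / 0.04193 = 2.40 g/cm³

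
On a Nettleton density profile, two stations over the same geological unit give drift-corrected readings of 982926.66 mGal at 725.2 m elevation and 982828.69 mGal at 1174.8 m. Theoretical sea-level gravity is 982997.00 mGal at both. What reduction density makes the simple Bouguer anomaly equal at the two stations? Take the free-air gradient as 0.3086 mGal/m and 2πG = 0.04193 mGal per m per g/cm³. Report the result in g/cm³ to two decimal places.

2.16

Δg_obs = 982828.69 − 982926.66 = -97.97 mGal over Δh = 1174.8 − 725.2 = 449.6 m
Equal Bouguer anomalies ⇒ Δg_obs + (0.3086 − 0.04193ρ)·Δh = 0
0.3086 − 0.04193ρ = −Δg_obs/Δh = 0.21790
ρ = (0.3086 − 0.21790) / 0.04193 = 2.16 g/cm³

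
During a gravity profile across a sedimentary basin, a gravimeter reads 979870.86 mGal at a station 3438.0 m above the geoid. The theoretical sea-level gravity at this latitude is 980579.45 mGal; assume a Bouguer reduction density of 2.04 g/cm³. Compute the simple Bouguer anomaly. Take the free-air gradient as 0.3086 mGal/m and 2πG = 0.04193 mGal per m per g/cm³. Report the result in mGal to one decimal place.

58.3

Free-air correction = 0.3086 × 3438.0 = 1060.97 mGal
Free-air anomaly = 979870.86 − 980579.45 + (1060.97) = 352.38 mGal
Bouguer slab correction = 0.04193 × 2.04 × 3438.0 = 294.08 mGal
Simple Bouguer anomaly = 352.38 − (294.08) = 58.30 mGal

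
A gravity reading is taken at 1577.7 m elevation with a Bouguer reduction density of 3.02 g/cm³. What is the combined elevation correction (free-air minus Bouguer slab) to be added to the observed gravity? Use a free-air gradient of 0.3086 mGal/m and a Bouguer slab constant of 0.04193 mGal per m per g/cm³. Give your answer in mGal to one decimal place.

287.1

Combined gradient = 0.3086 − 0.04193 × 3.02 = 0.1819714 mGal/m
Combined elevation correction = 0.1819714 × 1577.7 = 287.1 mGal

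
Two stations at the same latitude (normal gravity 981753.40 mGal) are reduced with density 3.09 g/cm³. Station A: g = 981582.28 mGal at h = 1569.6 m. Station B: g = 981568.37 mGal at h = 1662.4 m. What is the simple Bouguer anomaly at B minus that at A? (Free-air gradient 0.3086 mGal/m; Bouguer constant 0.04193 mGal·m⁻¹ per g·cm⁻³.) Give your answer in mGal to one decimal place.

Δg_SB(A) = 981582.28 − 981753.40 + 0.3086×1569.6 − 0.04193×3.09×1569.6 = 109.90 mGal
Δg_SB(B) = 981568.37 − 981753.40 + 0.3086×1662.4 − 0.04193×3.09×1662.4 = 112.60 mGal
Difference = 112.60 − (109.90) = 2.70 mGal

2.7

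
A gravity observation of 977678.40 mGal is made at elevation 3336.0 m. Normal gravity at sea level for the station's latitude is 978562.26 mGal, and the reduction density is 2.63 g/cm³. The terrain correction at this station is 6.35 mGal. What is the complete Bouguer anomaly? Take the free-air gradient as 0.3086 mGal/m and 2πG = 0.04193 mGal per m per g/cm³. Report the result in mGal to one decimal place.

Free-air correction = 0.3086 × 3336.0 = 1029.49 mGal
Free-air anomaly = 977678.40 − 978562.26 + (1029.49) = 145.63 mGal
Bouguer slab correction = 0.04193 × 2.63 × 3336.0 = 367.88 mGal
Simple Bouguer anomaly = 145.63 − (367.88) = -222.25 mGal
Complete Bouguer anomaly = -222.25 + 6.35 = -215.90 mGal

-215.9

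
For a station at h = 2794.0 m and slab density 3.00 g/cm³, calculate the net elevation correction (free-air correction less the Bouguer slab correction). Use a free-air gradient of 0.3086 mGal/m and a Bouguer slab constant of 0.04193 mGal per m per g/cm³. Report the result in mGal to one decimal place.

510.8

Combined gradient = 0.3086 − 0.04193 × 3.00 = 0.1828100 mGal/m
Combined elevation correction = 0.1828100 × 2794.0 = 510.8 mGal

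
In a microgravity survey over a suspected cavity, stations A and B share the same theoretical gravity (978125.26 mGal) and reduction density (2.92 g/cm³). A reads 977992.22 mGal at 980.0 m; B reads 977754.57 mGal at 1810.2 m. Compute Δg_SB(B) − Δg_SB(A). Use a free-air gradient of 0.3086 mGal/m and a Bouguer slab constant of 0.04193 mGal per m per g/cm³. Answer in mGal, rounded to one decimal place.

-83.1

Δg_SB(A) = 977992.22 − 978125.26 + 0.3086×980.0 − 0.04193×2.92×980.0 = 49.40 mGal
Δg_SB(B) = 977754.57 − 978125.26 + 0.3086×1810.2 − 0.04193×2.92×1810.2 = -33.70 mGal
Difference = -33.70 − (49.40) = -83.10 mGal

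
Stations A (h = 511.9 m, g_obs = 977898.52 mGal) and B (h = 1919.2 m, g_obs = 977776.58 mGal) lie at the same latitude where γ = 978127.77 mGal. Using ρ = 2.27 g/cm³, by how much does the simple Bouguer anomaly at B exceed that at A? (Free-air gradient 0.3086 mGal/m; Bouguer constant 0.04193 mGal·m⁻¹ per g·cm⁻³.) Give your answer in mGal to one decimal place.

178.4

Δg_SB(A) = 977898.52 − 978127.77 + 0.3086×511.9 − 0.04193×2.27×511.9 = -120.00 mGal
Δg_SB(B) = 977776.58 − 978127.77 + 0.3086×1919.2 − 0.04193×2.27×1919.2 = 58.40 mGal
Difference = 58.40 − (-120.00) = 178.40 mGal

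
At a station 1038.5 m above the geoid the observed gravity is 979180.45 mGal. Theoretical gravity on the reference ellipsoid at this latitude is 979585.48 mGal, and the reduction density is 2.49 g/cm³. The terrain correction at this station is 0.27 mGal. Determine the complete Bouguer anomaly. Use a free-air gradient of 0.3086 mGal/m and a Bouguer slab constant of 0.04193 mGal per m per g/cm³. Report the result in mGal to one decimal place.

-192.7

Free-air correction = 0.3086 × 1038.5 = 320.48 mGal
Free-air anomaly = 979180.45 − 979585.48 + (320.48) = -84.55 mGal
Bouguer slab correction = 0.04193 × 2.49 × 1038.5 = 108.43 mGal
Simple Bouguer anomaly = -84.55 − (108.43) = -192.98 mGal
Complete Bouguer anomaly = -192.98 + 0.27 = -192.71 mGal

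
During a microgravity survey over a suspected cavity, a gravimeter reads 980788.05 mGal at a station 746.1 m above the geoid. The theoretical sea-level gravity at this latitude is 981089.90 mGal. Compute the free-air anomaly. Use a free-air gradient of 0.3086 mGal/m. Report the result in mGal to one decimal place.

Free-air correction = 0.3086 × 746.1 = 230.25 mGal
Free-air anomaly = 980788.05 − 981089.90 + (230.25) = -71.60 mGal

-71.6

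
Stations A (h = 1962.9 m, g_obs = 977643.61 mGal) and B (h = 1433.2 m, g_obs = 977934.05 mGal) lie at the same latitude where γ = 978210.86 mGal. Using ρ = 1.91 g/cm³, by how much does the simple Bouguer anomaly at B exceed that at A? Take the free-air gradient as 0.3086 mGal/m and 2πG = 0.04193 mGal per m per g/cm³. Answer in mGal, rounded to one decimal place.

169.4

Δg_SB(A) = 977643.61 − 978210.86 + 0.3086×1962.9 − 0.04193×1.91×1962.9 = -118.70 mGal
Δg_SB(B) = 977934.05 − 978210.86 + 0.3086×1433.2 − 0.04193×1.91×1433.2 = 50.70 mGal
Difference = 50.70 − (-118.70) = 169.40 mGal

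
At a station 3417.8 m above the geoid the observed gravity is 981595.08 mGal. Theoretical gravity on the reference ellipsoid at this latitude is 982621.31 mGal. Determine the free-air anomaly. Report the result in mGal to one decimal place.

28.5

Free-air correction = 0.3086 × 3417.8 = 1054.73 mGal
Free-air anomaly = 981595.08 − 982621.31 + (1054.73) = 28.50 mGal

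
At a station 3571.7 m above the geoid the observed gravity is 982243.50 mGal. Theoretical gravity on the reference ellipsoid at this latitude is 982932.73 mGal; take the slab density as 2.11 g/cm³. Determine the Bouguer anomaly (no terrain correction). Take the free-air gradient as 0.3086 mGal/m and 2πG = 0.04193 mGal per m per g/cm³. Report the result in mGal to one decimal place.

Free-air correction = 0.3086 × 3571.7 = 1102.23 mGal
Free-air anomaly = 982243.50 − 982932.73 + (1102.23) = 413.00 mGal
Bouguer slab correction = 0.04193 × 2.11 × 3571.7 = 316.00 mGal
Simple Bouguer anomaly = 413.00 − (316.00) = 97.00 mGal

97.0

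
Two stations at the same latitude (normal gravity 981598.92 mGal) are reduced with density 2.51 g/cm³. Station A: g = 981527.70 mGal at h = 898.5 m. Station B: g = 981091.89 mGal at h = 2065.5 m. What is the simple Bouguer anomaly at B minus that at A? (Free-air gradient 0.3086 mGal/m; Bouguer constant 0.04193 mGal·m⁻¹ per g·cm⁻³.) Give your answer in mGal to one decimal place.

Δg_SB(A) = 981527.70 − 981598.92 + 0.3086×898.5 − 0.04193×2.51×898.5 = 111.50 mGal
Δg_SB(B) = 981091.89 − 981598.92 + 0.3086×2065.5 − 0.04193×2.51×2065.5 = -87.00 mGal
Difference = -87.00 − (111.50) = -198.50 mGal

-198.5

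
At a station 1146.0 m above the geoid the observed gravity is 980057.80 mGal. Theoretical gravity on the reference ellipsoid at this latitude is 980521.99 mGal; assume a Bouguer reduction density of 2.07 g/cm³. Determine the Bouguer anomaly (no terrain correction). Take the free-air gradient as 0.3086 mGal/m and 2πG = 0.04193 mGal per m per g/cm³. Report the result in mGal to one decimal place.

-210.0

Free-air correction = 0.3086 × 1146.0 = 353.66 mGal
Free-air anomaly = 980057.80 − 980521.99 + (353.66) = -110.53 mGal
Bouguer slab correction = 0.04193 × 2.07 × 1146.0 = 99.47 mGal
Simple Bouguer anomaly = -110.53 − (99.47) = -210.00 mGal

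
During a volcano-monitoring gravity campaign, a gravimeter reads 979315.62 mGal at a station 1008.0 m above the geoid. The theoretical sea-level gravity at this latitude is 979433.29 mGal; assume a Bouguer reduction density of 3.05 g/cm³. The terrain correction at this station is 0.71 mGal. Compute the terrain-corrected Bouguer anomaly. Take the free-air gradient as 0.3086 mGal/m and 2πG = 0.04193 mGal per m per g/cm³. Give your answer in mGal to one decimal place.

Free-air correction = 0.3086 × 1008.0 = 311.07 mGal
Free-air anomaly = 979315.62 − 979433.29 + (311.07) = 193.40 mGal
Bouguer slab correction = 0.04193 × 3.05 × 1008.0 = 128.91 mGal
Simple Bouguer anomaly = 193.40 − (128.91) = 64.49 mGal
Complete Bouguer anomaly = 64.49 + 0.71 = 65.20 mGal

65.2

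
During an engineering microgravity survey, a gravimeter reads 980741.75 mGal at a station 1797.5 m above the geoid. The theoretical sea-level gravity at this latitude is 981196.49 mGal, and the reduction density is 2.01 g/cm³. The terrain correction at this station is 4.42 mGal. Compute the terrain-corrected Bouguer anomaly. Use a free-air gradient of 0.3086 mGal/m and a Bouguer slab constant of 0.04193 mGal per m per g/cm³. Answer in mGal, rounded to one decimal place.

Free-air correction = 0.3086 × 1797.5 = 554.71 mGal
Free-air anomaly = 980741.75 − 981196.49 + (554.71) = 99.97 mGal
Bouguer slab correction = 0.04193 × 2.01 × 1797.5 = 151.49 mGal
Simple Bouguer anomaly = 99.97 − (151.49) = -51.52 mGal
Complete Bouguer anomaly = -51.52 + 4.42 = -47.10 mGal

-47.1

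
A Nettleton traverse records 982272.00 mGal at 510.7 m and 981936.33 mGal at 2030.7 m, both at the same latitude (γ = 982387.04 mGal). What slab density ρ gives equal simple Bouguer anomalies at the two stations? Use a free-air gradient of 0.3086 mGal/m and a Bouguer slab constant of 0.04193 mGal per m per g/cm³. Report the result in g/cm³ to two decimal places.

Δg_obs = 981936.33 − 982272.00 = -335.67 mGal over Δh = 2030.7 − 510.7 = 1520.0 m
Equal Bouguer anomalies ⇒ Δg_obs + (0.3086 − 0.04193ρ)·Δh = 0
0.3086 − 0.04193ρ = −Δg_obs/Δh = 0.22084
ρ = (0.3086 − 0.22084) / 0.04193 = 2.09 g/cm³

2.09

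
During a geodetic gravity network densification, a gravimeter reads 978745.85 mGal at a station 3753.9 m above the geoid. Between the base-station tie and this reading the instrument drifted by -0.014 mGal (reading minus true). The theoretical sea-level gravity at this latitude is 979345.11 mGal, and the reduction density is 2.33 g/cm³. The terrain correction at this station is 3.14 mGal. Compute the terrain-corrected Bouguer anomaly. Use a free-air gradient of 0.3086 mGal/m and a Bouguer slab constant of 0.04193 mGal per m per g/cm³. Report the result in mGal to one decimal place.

Drift-corrected reading = 978745.85 − (-0.014) = 978745.864 mGal
Free-air correction = 0.3086 × 3753.9 = 1158.45 mGal
Free-air anomaly = 978745.864 − 979345.11 + (1158.45) = 559.204 mGal
Bouguer slab correction = 0.04193 × 2.33 × 3753.9 = 366.74 mGal
Simple Bouguer anomaly = 559.204 − (366.74) = 192.464 mGal
Complete Bouguer anomaly = 192.464 + 3.14 = 195.604 mGal

195.6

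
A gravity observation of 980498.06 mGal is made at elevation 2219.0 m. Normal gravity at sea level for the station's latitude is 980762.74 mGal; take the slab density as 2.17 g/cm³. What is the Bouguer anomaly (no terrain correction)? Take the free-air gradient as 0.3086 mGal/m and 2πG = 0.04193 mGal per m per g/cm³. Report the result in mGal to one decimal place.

218.2

Free-air correction = 0.3086 × 2219.0 = 684.78 mGal
Free-air anomaly = 980498.06 − 980762.74 + (684.78) = 420.10 mGal
Bouguer slab correction = 0.04193 × 2.17 × 2219.0 = 201.90 mGal
Simple Bouguer anomaly = 420.10 − (201.90) = 218.20 mGal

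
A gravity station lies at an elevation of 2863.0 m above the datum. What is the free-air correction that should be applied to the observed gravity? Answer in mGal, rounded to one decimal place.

883.5

Free-air correction = 0.3086 × 2863.0 = 883.5 mGal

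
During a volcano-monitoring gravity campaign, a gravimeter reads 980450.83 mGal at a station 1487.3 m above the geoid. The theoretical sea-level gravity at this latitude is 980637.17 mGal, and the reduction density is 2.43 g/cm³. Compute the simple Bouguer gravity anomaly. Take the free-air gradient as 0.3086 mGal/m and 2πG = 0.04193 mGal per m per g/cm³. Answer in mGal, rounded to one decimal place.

Free-air correction = 0.3086 × 1487.3 = 458.98 mGal
Free-air anomaly = 980450.83 − 980637.17 + (458.98) = 272.64 mGal
Bouguer slab correction = 0.04193 × 2.43 × 1487.3 = 151.54 mGal
Simple Bouguer anomaly = 272.64 − (151.54) = 121.10 mGal

121.1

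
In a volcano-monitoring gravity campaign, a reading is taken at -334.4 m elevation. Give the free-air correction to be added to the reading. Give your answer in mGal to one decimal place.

-103.2

Free-air correction = 0.3086 × -334.4 = -103.2 mGal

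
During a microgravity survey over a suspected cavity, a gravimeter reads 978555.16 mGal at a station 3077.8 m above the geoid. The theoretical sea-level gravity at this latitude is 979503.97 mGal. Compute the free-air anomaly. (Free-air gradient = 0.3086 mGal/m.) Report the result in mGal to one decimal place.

1.0

Free-air correction = 0.3086 × 3077.8 = 949.81 mGal
Free-air anomaly = 978555.16 − 979503.97 + (949.81) = 1.00 mGal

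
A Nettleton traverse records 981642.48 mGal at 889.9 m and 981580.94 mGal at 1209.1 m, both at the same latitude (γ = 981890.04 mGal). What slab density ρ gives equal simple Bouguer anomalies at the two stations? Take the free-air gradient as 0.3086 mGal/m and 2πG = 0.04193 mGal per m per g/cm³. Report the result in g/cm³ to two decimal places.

2.76

Δg_obs = 981580.94 − 981642.48 = -61.54 mGal over Δh = 1209.1 − 889.9 = 319.2 m
Equal Bouguer anomalies ⇒ Δg_obs + (0.3086 − 0.04193ρ)·Δh = 0
0.3086 − 0.04193ρ = −Δg_obs/Δh = 0.19279
ρ = (0.3086 − 0.19279) / 0.04193 = 2.76 g/cm³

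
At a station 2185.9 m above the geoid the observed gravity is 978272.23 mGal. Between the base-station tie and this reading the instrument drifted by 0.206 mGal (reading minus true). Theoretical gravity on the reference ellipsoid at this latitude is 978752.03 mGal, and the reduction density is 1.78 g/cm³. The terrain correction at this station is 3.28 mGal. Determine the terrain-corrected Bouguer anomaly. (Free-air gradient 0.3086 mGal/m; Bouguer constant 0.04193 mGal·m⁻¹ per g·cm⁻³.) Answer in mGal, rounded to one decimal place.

Drift-corrected reading = 978272.23 − (0.206) = 978272.024 mGal
Free-air correction = 0.3086 × 2185.9 = 674.57 mGal
Free-air anomaly = 978272.024 − 978752.03 + (674.57) = 194.564 mGal
Bouguer slab correction = 0.04193 × 1.78 × 2185.9 = 163.15 mGal
Simple Bouguer anomaly = 194.564 − (163.15) = 31.414 mGal
Complete Bouguer anomaly = 31.414 + 3.28 = 34.694 mGal

34.7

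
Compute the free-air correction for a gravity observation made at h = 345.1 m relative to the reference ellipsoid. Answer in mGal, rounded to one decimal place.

106.5

Free-air correction = 0.3086 × 345.1 = 106.5 mGal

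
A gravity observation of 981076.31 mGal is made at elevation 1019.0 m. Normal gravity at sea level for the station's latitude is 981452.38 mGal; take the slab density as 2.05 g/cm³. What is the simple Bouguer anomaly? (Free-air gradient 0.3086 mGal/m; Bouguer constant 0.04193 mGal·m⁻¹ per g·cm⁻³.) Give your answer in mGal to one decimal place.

Free-air correction = 0.3086 × 1019.0 = 314.46 mGal
Free-air anomaly = 981076.31 − 981452.38 + (314.46) = -61.61 mGal
Bouguer slab correction = 0.04193 × 2.05 × 1019.0 = 87.59 mGal
Simple Bouguer anomaly = -61.61 − (87.59) = -149.20 mGal

-149.2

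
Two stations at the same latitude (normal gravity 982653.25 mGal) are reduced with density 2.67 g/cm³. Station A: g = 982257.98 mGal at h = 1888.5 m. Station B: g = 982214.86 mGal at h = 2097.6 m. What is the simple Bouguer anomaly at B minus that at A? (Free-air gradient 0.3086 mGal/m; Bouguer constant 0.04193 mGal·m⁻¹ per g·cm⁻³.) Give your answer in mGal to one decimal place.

Δg_SB(A) = 982257.98 − 982653.25 + 0.3086×1888.5 − 0.04193×2.67×1888.5 = -23.90 mGal
Δg_SB(B) = 982214.86 − 982653.25 + 0.3086×2097.6 − 0.04193×2.67×2097.6 = -25.90 mGal
Difference = -25.90 − (-23.90) = -2.00 mGal

-2.0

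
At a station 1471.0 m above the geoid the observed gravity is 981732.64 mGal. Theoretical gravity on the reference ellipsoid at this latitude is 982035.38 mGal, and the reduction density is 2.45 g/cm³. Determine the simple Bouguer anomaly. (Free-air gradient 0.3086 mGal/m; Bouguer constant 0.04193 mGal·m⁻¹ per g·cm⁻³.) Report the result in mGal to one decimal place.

Free-air correction = 0.3086 × 1471.0 = 453.95 mGal
Free-air anomaly = 981732.64 − 982035.38 + (453.95) = 151.21 mGal
Bouguer slab correction = 0.04193 × 2.45 × 1471.0 = 151.11 mGal
Simple Bouguer anomaly = 151.21 − (151.11) = 0.10 mGal

0.1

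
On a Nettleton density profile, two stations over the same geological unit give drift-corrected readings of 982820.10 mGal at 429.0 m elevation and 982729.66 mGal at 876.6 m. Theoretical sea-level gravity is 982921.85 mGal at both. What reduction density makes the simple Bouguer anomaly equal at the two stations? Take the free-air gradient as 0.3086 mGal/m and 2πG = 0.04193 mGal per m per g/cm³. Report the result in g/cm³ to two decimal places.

Δg_obs = 982729.66 − 982820.10 = -90.44 mGal over Δh = 876.6 − 429.0 = 447.6 m
Equal Bouguer anomalies ⇒ Δg_obs + (0.3086 − 0.04193ρ)·Δh = 0
0.3086 − 0.04193ρ = −Δg_obs/Δh = 0.20206
ρ = (0.3086 − 0.20206) / 0.04193 = 2.54 g/cm³

2.54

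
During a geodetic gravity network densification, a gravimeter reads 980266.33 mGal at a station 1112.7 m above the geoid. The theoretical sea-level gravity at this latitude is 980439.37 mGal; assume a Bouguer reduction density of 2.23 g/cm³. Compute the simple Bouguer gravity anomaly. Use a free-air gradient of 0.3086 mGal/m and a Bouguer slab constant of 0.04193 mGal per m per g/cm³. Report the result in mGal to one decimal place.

Free-air correction = 0.3086 × 1112.7 = 343.38 mGal
Free-air anomaly = 980266.33 − 980439.37 + (343.38) = 170.34 mGal
Bouguer slab correction = 0.04193 × 2.23 × 1112.7 = 104.04 mGal
Simple Bouguer anomaly = 170.34 − (104.04) = 66.30 mGal

66.3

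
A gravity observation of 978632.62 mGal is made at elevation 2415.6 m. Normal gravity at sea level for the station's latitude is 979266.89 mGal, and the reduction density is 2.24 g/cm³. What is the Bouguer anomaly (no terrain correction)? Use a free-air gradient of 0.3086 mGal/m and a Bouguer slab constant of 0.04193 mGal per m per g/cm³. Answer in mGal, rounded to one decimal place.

Free-air correction = 0.3086 × 2415.6 = 745.45 mGal
Free-air anomaly = 978632.62 − 979266.89 + (745.45) = 111.18 mGal
Bouguer slab correction = 0.04193 × 2.24 × 2415.6 = 226.88 mGal
Simple Bouguer anomaly = 111.18 − (226.88) = -115.70 mGal

-115.7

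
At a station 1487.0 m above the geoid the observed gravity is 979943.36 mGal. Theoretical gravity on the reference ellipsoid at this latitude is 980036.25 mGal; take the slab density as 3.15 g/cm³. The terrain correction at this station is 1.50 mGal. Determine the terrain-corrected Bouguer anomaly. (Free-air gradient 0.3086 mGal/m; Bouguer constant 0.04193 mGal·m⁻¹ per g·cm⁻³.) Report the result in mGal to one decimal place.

171.1

Free-air correction = 0.3086 × 1487.0 = 458.89 mGal
Free-air anomaly = 979943.36 − 980036.25 + (458.89) = 366.00 mGal
Bouguer slab correction = 0.04193 × 3.15 × 1487.0 = 196.40 mGal
Simple Bouguer anomaly = 366.00 − (196.40) = 169.60 mGal
Complete Bouguer anomaly = 169.60 + 1.50 = 171.10 mGal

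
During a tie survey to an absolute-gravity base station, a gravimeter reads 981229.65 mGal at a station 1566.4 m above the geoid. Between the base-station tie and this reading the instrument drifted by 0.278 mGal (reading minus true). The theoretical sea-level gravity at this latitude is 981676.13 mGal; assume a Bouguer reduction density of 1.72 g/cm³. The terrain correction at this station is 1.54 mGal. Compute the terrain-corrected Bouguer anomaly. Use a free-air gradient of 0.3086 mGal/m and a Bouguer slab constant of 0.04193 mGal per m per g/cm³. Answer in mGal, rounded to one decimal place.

Drift-corrected reading = 981229.65 − (0.278) = 981229.372 mGal
Free-air correction = 0.3086 × 1566.4 = 483.39 mGal
Free-air anomaly = 981229.372 − 981676.13 + (483.39) = 36.632 mGal
Bouguer slab correction = 0.04193 × 1.72 × 1566.4 = 112.97 mGal
Simple Bouguer anomaly = 36.632 − (112.97) = -76.338 mGal
Complete Bouguer anomaly = -76.338 + 1.54 = -74.798 mGal

-74.8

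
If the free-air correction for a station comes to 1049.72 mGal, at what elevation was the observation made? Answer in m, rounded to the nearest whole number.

h = 1049.72 / 0.3086 = 3401.56 m

3402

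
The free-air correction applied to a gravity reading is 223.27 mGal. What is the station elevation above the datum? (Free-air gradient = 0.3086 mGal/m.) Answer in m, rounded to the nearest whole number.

h = 223.27 / 0.3086 = 723.49 m

723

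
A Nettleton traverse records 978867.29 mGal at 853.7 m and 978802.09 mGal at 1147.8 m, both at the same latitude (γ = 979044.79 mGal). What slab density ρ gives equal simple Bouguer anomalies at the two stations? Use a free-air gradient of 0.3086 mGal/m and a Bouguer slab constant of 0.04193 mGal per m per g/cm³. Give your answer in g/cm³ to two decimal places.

Δg_obs = 978802.09 − 978867.29 = -65.20 mGal over Δh = 1147.8 − 853.7 = 294.1 m
Equal Bouguer anomalies ⇒ Δg_obs + (0.3086 − 0.04193ρ)·Δh = 0
0.3086 − 0.04193ρ = −Δg_obs/Δh = 0.22169
ρ = (0.3086 − 0.22169) / 0.04193 = 2.07 g/cm³

2.07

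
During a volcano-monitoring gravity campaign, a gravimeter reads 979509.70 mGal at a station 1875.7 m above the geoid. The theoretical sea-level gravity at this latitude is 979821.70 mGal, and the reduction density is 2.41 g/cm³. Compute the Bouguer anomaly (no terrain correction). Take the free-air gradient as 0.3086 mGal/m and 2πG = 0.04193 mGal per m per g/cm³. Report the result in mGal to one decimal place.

Free-air correction = 0.3086 × 1875.7 = 578.84 mGal
Free-air anomaly = 979509.70 − 979821.70 + (578.84) = 266.84 mGal
Bouguer slab correction = 0.04193 × 2.41 × 1875.7 = 189.54 mGal
Simple Bouguer anomaly = 266.84 − (189.54) = 77.30 mGal

77.3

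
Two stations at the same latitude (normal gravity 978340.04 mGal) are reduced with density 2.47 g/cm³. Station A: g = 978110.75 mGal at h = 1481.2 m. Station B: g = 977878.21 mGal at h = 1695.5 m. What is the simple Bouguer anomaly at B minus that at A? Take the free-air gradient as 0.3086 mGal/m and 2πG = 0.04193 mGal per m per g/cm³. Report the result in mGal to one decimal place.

-188.6

Δg_SB(A) = 978110.75 − 978340.04 + 0.3086×1481.2 − 0.04193×2.47×1481.2 = 74.40 mGal
Δg_SB(B) = 977878.21 − 978340.04 + 0.3086×1695.5 − 0.04193×2.47×1695.5 = -114.20 mGal
Difference = -114.20 − (74.40) = -188.60 mGal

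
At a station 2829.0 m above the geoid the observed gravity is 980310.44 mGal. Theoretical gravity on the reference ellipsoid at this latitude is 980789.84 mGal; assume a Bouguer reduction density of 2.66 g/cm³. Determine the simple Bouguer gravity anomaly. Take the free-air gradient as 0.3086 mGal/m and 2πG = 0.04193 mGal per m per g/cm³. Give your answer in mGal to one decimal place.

78.1

Free-air correction = 0.3086 × 2829.0 = 873.03 mGal
Free-air anomaly = 980310.44 − 980789.84 + (873.03) = 393.63 mGal
Bouguer slab correction = 0.04193 × 2.66 × 2829.0 = 315.53 mGal
Simple Bouguer anomaly = 393.63 − (315.53) = 78.10 mGal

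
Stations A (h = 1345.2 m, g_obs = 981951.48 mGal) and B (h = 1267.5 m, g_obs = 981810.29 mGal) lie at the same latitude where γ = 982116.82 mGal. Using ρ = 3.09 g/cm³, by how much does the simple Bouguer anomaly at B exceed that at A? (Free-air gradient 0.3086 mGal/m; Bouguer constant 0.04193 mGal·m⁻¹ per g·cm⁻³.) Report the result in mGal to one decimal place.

-155.1

Δg_SB(A) = 981951.48 − 982116.82 + 0.3086×1345.2 − 0.04193×3.09×1345.2 = 75.50 mGal
Δg_SB(B) = 981810.29 − 982116.82 + 0.3086×1267.5 − 0.04193×3.09×1267.5 = -79.60 mGal
Difference = -79.60 − (75.50) = -155.10 mGal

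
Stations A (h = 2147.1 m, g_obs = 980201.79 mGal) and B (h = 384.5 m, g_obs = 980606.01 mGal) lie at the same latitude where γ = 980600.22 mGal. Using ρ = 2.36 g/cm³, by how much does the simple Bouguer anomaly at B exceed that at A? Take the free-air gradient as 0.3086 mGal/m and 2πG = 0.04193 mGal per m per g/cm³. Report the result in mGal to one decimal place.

34.7

Δg_SB(A) = 980201.79 − 980600.22 + 0.3086×2147.1 − 0.04193×2.36×2147.1 = 51.70 mGal
Δg_SB(B) = 980606.01 − 980600.22 + 0.3086×384.5 − 0.04193×2.36×384.5 = 86.40 mGal
Difference = 86.40 − (51.70) = 34.70 mGal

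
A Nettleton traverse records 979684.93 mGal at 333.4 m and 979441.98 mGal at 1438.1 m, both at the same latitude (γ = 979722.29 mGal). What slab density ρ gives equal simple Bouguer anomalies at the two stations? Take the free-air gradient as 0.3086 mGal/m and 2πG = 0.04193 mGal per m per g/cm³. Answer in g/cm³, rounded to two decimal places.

2.11

Δg_obs = 979441.98 − 979684.93 = -242.95 mGal over Δh = 1438.1 − 333.4 = 1104.7 m
Equal Bouguer anomalies ⇒ Δg_obs + (0.3086 − 0.04193ρ)·Δh = 0
0.3086 − 0.04193ρ = −Δg_obs/Δh = 0.21992
ρ = (0.3086 − 0.21992) / 0.04193 = 2.11 g/cm³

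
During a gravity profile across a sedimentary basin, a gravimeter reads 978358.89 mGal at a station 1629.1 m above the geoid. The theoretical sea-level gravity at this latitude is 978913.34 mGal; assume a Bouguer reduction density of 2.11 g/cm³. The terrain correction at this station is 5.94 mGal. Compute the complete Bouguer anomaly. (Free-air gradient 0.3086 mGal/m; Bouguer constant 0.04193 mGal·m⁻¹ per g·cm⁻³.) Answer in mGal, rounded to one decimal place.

Free-air correction = 0.3086 × 1629.1 = 502.74 mGal
Free-air anomaly = 978358.89 − 978913.34 + (502.74) = -51.71 mGal
Bouguer slab correction = 0.04193 × 2.11 × 1629.1 = 144.13 mGal
Simple Bouguer anomaly = -51.71 − (144.13) = -195.84 mGal
Complete Bouguer anomaly = -195.84 + 5.94 = -189.90 mGal

-189.9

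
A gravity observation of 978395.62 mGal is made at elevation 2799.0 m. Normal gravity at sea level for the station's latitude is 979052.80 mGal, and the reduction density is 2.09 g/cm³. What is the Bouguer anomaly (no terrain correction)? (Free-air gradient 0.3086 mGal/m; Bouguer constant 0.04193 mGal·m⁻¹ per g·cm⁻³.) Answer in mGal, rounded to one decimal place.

-38.7

Free-air correction = 0.3086 × 2799.0 = 863.77 mGal
Free-air anomaly = 978395.62 − 979052.80 + (863.77) = 206.59 mGal
Bouguer slab correction = 0.04193 × 2.09 × 2799.0 = 245.29 mGal
Simple Bouguer anomaly = 206.59 − (245.29) = -38.70 mGal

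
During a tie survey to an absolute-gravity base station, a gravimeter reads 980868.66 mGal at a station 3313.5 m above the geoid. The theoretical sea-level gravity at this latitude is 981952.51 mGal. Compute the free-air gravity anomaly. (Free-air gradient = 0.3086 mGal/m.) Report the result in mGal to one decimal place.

Free-air correction = 0.3086 × 3313.5 = 1022.55 mGal
Free-air anomaly = 980868.66 − 981952.51 + (1022.55) = -61.30 mGal

-61.3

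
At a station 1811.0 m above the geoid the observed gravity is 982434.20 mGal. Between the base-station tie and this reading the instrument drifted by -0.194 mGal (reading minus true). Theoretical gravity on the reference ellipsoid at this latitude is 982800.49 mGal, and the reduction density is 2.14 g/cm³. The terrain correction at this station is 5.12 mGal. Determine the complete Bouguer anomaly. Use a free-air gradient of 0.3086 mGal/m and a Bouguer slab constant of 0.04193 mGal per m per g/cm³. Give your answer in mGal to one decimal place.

Drift-corrected reading = 982434.20 − (-0.194) = 982434.394 mGal
Free-air correction = 0.3086 × 1811.0 = 558.87 mGal
Free-air anomaly = 982434.394 − 982800.49 + (558.87) = 192.774 mGal
Bouguer slab correction = 0.04193 × 2.14 × 1811.0 = 162.50 mGal
Simple Bouguer anomaly = 192.774 − (162.50) = 30.274 mGal
Complete Bouguer anomaly = 30.274 + 5.12 = 35.394 mGal

35.4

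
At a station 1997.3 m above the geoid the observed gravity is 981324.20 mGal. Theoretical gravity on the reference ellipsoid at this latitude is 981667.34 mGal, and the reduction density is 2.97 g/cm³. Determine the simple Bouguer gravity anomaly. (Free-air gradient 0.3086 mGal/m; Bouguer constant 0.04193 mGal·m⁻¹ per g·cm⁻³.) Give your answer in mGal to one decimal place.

Free-air correction = 0.3086 × 1997.3 = 616.37 mGal
Free-air anomaly = 981324.20 − 981667.34 + (616.37) = 273.23 mGal
Bouguer slab correction = 0.04193 × 2.97 × 1997.3 = 248.73 mGal
Simple Bouguer anomaly = 273.23 − (248.73) = 24.50 mGal

24.5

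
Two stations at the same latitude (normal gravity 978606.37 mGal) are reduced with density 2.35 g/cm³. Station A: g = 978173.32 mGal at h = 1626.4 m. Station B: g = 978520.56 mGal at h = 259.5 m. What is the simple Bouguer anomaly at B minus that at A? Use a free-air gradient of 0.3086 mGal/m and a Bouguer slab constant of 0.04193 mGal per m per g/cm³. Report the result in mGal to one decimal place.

60.1

Δg_SB(A) = 978173.32 − 978606.37 + 0.3086×1626.4 − 0.04193×2.35×1626.4 = -91.40 mGal
Δg_SB(B) = 978520.56 − 978606.37 + 0.3086×259.5 − 0.04193×2.35×259.5 = -31.30 mGal
Difference = -31.30 − (-91.40) = 60.10 mGal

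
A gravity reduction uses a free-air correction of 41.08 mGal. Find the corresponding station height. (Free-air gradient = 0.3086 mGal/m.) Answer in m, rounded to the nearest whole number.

h = 41.08 / 0.3086 = 133.12 m

133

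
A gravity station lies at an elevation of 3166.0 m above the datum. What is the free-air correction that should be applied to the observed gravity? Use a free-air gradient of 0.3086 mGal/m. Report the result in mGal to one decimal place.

977.0

Free-air correction = 0.3086 × 3166.0 = 977.0 mGal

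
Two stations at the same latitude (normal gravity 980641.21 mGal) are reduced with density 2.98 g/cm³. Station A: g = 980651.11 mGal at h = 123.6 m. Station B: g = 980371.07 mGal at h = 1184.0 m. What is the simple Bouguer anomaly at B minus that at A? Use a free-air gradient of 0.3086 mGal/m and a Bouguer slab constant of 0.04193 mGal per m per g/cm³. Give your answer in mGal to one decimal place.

Δg_SB(A) = 980651.11 − 980641.21 + 0.3086×123.6 − 0.04193×2.98×123.6 = 32.60 mGal
Δg_SB(B) = 980371.07 − 980641.21 + 0.3086×1184.0 − 0.04193×2.98×1184.0 = -52.70 mGal
Difference = -52.70 − (32.60) = -85.30 mGal

-85.3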